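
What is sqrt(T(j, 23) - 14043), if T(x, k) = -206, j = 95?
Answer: I*sqrt(14249) ≈ 119.37*I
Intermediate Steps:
sqrt(T(j, 23) - 14043) = sqrt(-206 - 14043) = sqrt(-14249) = I*sqrt(14249)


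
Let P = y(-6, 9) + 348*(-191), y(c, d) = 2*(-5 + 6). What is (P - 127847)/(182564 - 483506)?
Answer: 64771/100314 ≈ 0.64568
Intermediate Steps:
y(c, d) = 2 (y(c, d) = 2*1 = 2)
P = -66466 (P = 2 + 348*(-191) = 2 - 66468 = -66466)
(P - 127847)/(182564 - 483506) = (-66466 - 127847)/(182564 - 483506) = -194313/(-300942) = -194313*(-1/300942) = 64771/100314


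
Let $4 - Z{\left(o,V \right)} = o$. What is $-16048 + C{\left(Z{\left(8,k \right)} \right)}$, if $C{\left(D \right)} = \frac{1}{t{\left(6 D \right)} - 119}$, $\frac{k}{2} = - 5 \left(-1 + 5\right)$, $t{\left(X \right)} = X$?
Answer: $- \frac{2294865}{143} \approx -16048.0$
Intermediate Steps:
$k = -40$ ($k = 2 \left(- 5 \left(-1 + 5\right)\right) = 2 \left(\left(-5\right) 4\right) = 2 \left(-20\right) = -40$)
$Z{\left(o,V \right)} = 4 - o$
$C{\left(D \right)} = \frac{1}{-119 + 6 D}$ ($C{\left(D \right)} = \frac{1}{6 D - 119} = \frac{1}{-119 + 6 D}$)
$-16048 + C{\left(Z{\left(8,k \right)} \right)} = -16048 + \frac{1}{-119 + 6 \left(4 - 8\right)} = -16048 + \frac{1}{-119 + 6 \left(-4\right)} = -16048 + \frac{1}{-119 - 24} = -16048 + \frac{1}{-143} = -16048 - \frac{1}{143} = - \frac{2294865}{143}$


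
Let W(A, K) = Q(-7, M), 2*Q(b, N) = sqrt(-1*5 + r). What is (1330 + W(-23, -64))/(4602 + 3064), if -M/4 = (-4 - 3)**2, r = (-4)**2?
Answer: 665/3833 + sqrt(11)/15332 ≈ 0.17371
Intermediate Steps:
r = 16
M = -196 (M = -4*(-4 - 3)**2 = -4*(-7)**2 = -4*49 = -196)
Q(b, N) = sqrt(11)/2 (Q(b, N) = sqrt(-1*5 + 16)/2 = sqrt(-5 + 16)/2 = sqrt(11)/2)
W(A, K) = sqrt(11)/2
(1330 + W(-23, -64))/(4602 + 3064) = (1330 + sqrt(11)/2)/(4602 + 3064) = (1330 + sqrt(11)/2)/7666 = (1330 + sqrt(11)/2)*(1/7666) = 665/3833 + sqrt(11)/15332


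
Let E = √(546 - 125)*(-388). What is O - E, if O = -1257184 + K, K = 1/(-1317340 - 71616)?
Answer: -1746173259905/1388956 + 388*√421 ≈ -1.2492e+6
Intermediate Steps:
K = -1/1388956 (K = 1/(-1388956) = -1/1388956 ≈ -7.1997e-7)
E = -388*√421 (E = √421*(-388) = -388*√421 ≈ -7961.1)
O = -1746173259905/1388956 (O = -1257184 - 1/1388956 = -1746173259905/1388956 ≈ -1.2572e+6)
O - E = -1746173259905/1388956 - (-388)*√421 = -1746173259905/1388956 + 388*√421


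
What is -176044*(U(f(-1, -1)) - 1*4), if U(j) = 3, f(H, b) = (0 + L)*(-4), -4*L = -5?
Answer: 176044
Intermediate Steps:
L = 5/4 (L = -¼*(-5) = 5/4 ≈ 1.2500)
f(H, b) = -5 (f(H, b) = (0 + 5/4)*(-4) = (5/4)*(-4) = -5)
-176044*(U(f(-1, -1)) - 1*4) = -176044*(3 - 1*4) = -176044*(3 - 4) = -176044*(-1) = 176044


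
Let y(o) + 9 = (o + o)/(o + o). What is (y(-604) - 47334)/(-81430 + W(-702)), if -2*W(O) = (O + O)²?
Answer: 23671/533519 ≈ 0.044368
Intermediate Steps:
W(O) = -2*O² (W(O) = -(O + O)²/2 = -4*O²/2 = -2*O²)
y(o) = -8 (y(o) = -9 + (o + o)/(o + o) = -9 + (2*o)/((2*o)) = -9 + (2*o)*(1/(2*o)) = -9 + 1 = -8)
(y(-604) - 47334)/(-81430 + W(-702)) = (-8 - 47334)/(-81430 - 2*(-702)²) = -47342/(-81430 - 2*492804) = -47342/(-81430 - 985608) = -47342/(-1067038) = -47342*(-1/1067038) = 23671/533519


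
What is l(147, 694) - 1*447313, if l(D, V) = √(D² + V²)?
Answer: -447313 + √503245 ≈ -4.4660e+5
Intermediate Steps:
l(147, 694) - 1*447313 = √(147² + 694²) - 1*447313 = √(21609 + 481636) - 447313 = √503245 - 447313 = -447313 + √503245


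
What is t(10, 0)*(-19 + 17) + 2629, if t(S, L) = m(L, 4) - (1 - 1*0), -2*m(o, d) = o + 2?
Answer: 2633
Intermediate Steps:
m(o, d) = -1 - o/2 (m(o, d) = -(o + 2)/2 = -(2 + o)/2 = -1 - o/2)
t(S, L) = -2 - L/2 (t(S, L) = (-1 - L/2) - (1 - 1*0) = (-1 - L/2) - (1 + 0) = (-1 - L/2) - 1*1 = (-1 - L/2) - 1 = -2 - L/2)
t(10, 0)*(-19 + 17) + 2629 = (-2 - ½*0)*(-19 + 17) + 2629 = (-2 + 0)*(-2) + 2629 = -2*(-2) + 2629 = 4 + 2629 = 2633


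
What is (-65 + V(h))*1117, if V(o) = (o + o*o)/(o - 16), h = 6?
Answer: -386482/5 ≈ -77296.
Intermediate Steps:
V(o) = (o + o²)/(-16 + o)
(-65 + V(h))*1117 = (-65 + 6*(1 + 6)/(-16 + 6))*1117 = (-65 + 6*7/(-10))*1117 = (-65 + 6*(-⅒)*7)*1117 = (-65 - 21/5)*1117 = -346/5*1117 = -386482/5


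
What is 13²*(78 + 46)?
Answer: 20956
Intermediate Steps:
13²*(78 + 46) = 169*124 = 20956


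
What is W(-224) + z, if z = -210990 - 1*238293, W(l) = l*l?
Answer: -399107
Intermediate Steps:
W(l) = l**2
z = -449283 (z = -210990 - 238293 = -449283)
W(-224) + z = (-224)**2 - 449283 = 50176 - 449283 = -399107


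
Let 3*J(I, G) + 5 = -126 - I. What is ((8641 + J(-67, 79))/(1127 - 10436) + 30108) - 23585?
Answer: 182141962/27927 ≈ 6522.1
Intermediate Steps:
J(I, G) = -131/3 - I/3 (J(I, G) = -5/3 + (-126 - I)/3 = -5/3 + (-42 - I/3) = -131/3 - I/3)
((8641 + J(-67, 79))/(1127 - 10436) + 30108) - 23585 = ((8641 + (-131/3 - ⅓*(-67)))/(1127 - 10436) + 30108) - 23585 = ((8641 + (-131/3 + 67/3))/(-9309) + 30108) - 23585 = ((8641 - 64/3)*(-1/9309) + 30108) - 23585 = ((25859/3)*(-1/9309) + 30108) - 23585 = (-25859/27927 + 30108) - 23585 = 840800257/27927 - 23585 = 182141962/27927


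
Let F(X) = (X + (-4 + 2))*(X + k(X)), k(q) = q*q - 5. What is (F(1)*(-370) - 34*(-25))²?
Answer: 67600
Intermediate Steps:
k(q) = -5 + q² (k(q) = q² - 5 = -5 + q²)
F(X) = (-2 + X)*(-5 + X + X²) (F(X) = (X + (-4 + 2))*(X + (-5 + X²)) = (X - 2)*(-5 + X + X²) = (-2 + X)*(-5 + X + X²))
(F(1)*(-370) - 34*(-25))² = ((10 + 1³ - 1*1² - 7*1)*(-370) - 34*(-25))² = ((10 + 1 - 1*1 - 7)*(-370) + 850)² = ((10 + 1 - 1 - 7)*(-370) + 850)² = (3*(-370) + 850)² = (-1110 + 850)² = (-260)² = 67600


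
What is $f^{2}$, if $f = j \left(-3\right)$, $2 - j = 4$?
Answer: $36$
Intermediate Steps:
$j = -2$ ($j = 2 - 4 = -2$)
$f = 6$ ($f = \left(-2\right) \left(-3\right) = 6$)
$f^{2} = 6^{2} = 36$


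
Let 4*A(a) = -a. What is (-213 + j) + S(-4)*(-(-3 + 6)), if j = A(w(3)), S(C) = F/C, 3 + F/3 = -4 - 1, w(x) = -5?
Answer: -919/4 ≈ -229.75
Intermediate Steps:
F = -24 (F = -9 + 3*(-4 - 1) = -9 + 3*(-5) = -9 - 15 = -24)
A(a) = -a/4 (A(a) = (-a)/4 = -a/4)
S(C) = -24/C
j = 5/4 (j = -¼*(-5) = 5/4 ≈ 1.2500)
(-213 + j) + S(-4)*(-(-3 + 6)) = (-213 + 5/4) + (-24/(-4))*(-(-3 + 6)) = -847/4 + (-24*(-¼))*(-1*3) = -847/4 + 6*(-3) = -847/4 - 18 = -919/4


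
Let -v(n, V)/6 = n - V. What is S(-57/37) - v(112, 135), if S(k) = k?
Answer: -5163/37 ≈ -139.54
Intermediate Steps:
v(n, V) = -6*n + 6*V (v(n, V) = -6*(n - V) = -6*n + 6*V)
S(-57/37) - v(112, 135) = -57/37 - (-6*112 + 6*135) = -57*1/37 - (-672 + 810) = -57/37 - 1*138 = -57/37 - 138 = -5163/37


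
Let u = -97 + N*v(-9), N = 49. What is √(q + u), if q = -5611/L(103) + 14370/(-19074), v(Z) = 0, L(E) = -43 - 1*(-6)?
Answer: √2580104461/6919 ≈ 7.3413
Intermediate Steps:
L(E) = -37 (L(E) = -43 + 6 = -37)
q = 17748754/117623 (q = -5611/(-37) + 14370/(-19074) = -5611*(-1/37) + 14370*(-1/19074) = 5611/37 - 2395/3179 = 17748754/117623 ≈ 150.90)
u = -97 (u = -97 + 49*0 = -97 + 0 = -97)
√(q + u) = √(17748754/117623 - 97) = √(6339323/117623) = √2580104461/6919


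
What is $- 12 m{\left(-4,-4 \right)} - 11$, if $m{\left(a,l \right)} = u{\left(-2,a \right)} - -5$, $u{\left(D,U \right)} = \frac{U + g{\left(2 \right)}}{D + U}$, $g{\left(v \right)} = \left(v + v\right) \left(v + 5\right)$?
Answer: $-23$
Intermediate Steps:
$g{\left(v \right)} = 2 v \left(5 + v\right)$
$u{\left(D,U \right)} = \frac{28 + U}{D + U}$ ($u{\left(D,U \right)} = \frac{U + 2 \cdot 2 \left(5 + 2\right)}{D + U} = \frac{U + 2 \cdot 2 \cdot 7}{D + U} = \frac{U + 28}{D + U} = \frac{28 + U}{D + U}$)
$m{\left(a,l \right)} = 5 + \frac{28 + a}{-2 + a}$ ($m{\left(a,l \right)} = \frac{28 + a}{-2 + a} - -5 = \frac{28 + a}{-2 + a} + 5 = 5 + \frac{28 + a}{-2 + a}$)
$- 12 m{\left(-4,-4 \right)} - 11 = - 12 \frac{6 \left(3 - 4\right)}{-2 - 4} - 11 = - 12 \cdot 6 \frac{1}{-6} \left(-1\right) - 11 = - 12 \cdot 6 \left(- \frac{1}{6}\right) \left(-1\right) - 11 = \left(-12\right) 1 - 11 = -12 - 11 = -23$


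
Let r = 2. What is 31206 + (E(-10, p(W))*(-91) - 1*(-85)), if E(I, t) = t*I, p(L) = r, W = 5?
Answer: 33111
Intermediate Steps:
p(L) = 2
E(I, t) = I*t
31206 + (E(-10, p(W))*(-91) - 1*(-85)) = 31206 + (-10*2*(-91) - 1*(-85)) = 31206 + (-20*(-91) + 85) = 31206 + (1820 + 85) = 31206 + 1905 = 33111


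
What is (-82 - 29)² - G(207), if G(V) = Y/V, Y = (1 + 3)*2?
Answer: 2550439/207 ≈ 12321.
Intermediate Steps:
Y = 8 (Y = 4*2 = 8)
G(V) = 8/V
(-82 - 29)² - G(207) = (-82 - 29)² - 8/207 = (-111)² - 8/207 = 12321 - 1*8/207 = 12321 - 8/207 = 2550439/207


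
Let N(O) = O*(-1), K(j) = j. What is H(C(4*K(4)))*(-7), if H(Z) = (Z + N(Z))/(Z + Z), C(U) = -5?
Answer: 0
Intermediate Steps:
N(O) = -O
H(Z) = 0 (H(Z) = (Z - Z)/(Z + Z) = 0/((2*Z)) = 0*(1/(2*Z)) = 0)
H(C(4*K(4)))*(-7) = 0*(-7) = 0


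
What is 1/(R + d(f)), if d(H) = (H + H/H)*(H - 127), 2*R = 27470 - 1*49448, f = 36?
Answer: -1/14356 ≈ -6.9657e-5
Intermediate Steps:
R = -10989 (R = (27470 - 1*49448)/2 = (27470 - 49448)/2 = (1/2)*(-21978) = -10989)
d(H) = (1 + H)*(-127 + H) (d(H) = (H + 1)*(-127 + H) = (1 + H)*(-127 + H))
1/(R + d(f)) = 1/(-10989 + (-127 + 36**2 - 126*36)) = 1/(-10989 + (-127 + 1296 - 4536)) = 1/(-10989 - 3367) = 1/(-14356) = -1/14356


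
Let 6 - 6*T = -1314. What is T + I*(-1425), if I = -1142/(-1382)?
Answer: -661655/691 ≈ -957.53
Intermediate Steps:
T = 220 (T = 1 - 1/6*(-1314) = 1 + 219 = 220)
I = 571/691 (I = -1142*(-1/1382) = 571/691 ≈ 0.82634)
T + I*(-1425) = 220 + (571/691)*(-1425) = 220 - 813675/691 = -661655/691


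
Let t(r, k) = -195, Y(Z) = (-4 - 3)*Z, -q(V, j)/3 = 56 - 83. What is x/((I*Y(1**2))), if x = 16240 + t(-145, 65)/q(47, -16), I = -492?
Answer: 438415/92988 ≈ 4.7147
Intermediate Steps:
q(V, j) = 81 (q(V, j) = -3*(56 - 83) = -3*(-27) = 81)
Y(Z) = -7*Z
x = 438415/27 (x = 16240 - 195/81 = 16240 - 195*1/81 = 16240 - 65/27 = 438415/27 ≈ 16238.)
x/((I*Y(1**2))) = 438415/(27*((-(-3444)*1**2))) = 438415/(27*((-(-3444)))) = 438415/(27*((-492*(-7)))) = (438415/27)/3444 = (438415/27)*(1/3444) = 438415/92988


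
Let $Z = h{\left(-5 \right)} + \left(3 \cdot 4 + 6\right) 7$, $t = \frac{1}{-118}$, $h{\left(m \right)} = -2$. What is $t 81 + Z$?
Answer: $\frac{14551}{118} \approx 123.31$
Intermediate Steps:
$t = - \frac{1}{118} \approx -0.0084746$
$Z = 124$ ($Z = -2 + \left(3 \cdot 4 + 6\right) 7 = -2 + \left(12 + 6\right) 7 = -2 + 18 \cdot 7 = -2 + 126 = 124$)
$t 81 + Z = \left(- \frac{1}{118}\right) 81 + 124 = - \frac{81}{118} + 124 = \frac{14551}{118}$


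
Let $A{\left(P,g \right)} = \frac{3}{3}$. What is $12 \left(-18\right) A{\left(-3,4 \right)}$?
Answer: $-216$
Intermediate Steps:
$A{\left(P,g \right)} = 1$ ($A{\left(P,g \right)} = 3 \cdot \frac{1}{3} = 1$)
$12 \left(-18\right) A{\left(-3,4 \right)} = 12 \left(-18\right) 1 = \left(-216\right) 1 = -216$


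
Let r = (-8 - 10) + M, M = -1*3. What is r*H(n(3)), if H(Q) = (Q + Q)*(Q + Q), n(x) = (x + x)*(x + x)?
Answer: -108864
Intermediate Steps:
M = -3
n(x) = 4*x² (n(x) = (2*x)*(2*x) = 4*x²)
r = -21 (r = (-8 - 10) - 3 = -18 - 3 = -21)
H(Q) = 4*Q² (H(Q) = (2*Q)*(2*Q) = 4*Q²)
r*H(n(3)) = -84*(4*3²)² = -84*(4*9)² = -84*36² = -84*1296 = -21*5184 = -108864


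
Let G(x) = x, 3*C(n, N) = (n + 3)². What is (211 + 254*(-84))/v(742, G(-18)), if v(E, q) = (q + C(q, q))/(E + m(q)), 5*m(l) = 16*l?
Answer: -14457950/57 ≈ -2.5365e+5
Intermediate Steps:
C(n, N) = (3 + n)²/3 (C(n, N) = (n + 3)²/3 = (3 + n)²/3)
m(l) = 16*l/5 (m(l) = (16*l)/5 = 16*l/5)
v(E, q) = (q + (3 + q)²/3)/(E + 16*q/5)
(211 + 254*(-84))/v(742, G(-18)) = (211 + 254*(-84))/((5*((3 - 18)² + 3*(-18))/(3*(5*742 + 16*(-18))))) = (211 - 21336)/((5*((-15)² - 54)/(3*(3710 - 288)))) = -21125*10266/(5*(225 - 54)) = -21125/((5/3)*(1/3422)*171) = -21125/285/3422 = -21125*3422/285 = -14457950/57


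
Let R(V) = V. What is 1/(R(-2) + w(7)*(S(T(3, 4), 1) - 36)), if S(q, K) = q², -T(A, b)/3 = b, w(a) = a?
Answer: 1/754 ≈ 0.0013263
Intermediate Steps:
T(A, b) = -3*b
1/(R(-2) + w(7)*(S(T(3, 4), 1) - 36)) = 1/(-2 + 7*((-3*4)² - 36)) = 1/(-2 + 7*((-12)² - 36)) = 1/(-2 + 7*(144 - 36)) = 1/(-2 + 7*108) = 1/(-2 + 756) = 1/754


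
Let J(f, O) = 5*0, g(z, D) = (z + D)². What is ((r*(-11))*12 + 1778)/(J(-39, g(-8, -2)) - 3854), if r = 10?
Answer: -229/1927 ≈ -0.11884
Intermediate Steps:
g(z, D) = (D + z)²
J(f, O) = 0
((r*(-11))*12 + 1778)/(J(-39, g(-8, -2)) - 3854) = ((10*(-11))*12 + 1778)/(0 - 3854) = (-110*12 + 1778)/(-3854) = (-1320 + 1778)*(-1/3854) = 458*(-1/3854) = -229/1927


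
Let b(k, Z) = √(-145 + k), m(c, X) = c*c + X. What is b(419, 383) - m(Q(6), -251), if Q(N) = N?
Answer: 215 + √274 ≈ 231.55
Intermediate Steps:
m(c, X) = X + c² (m(c, X) = c² + X = X + c²)
b(419, 383) - m(Q(6), -251) = √(-145 + 419) - (-251 + 6²) = √274 - (-251 + 36) = √274 - 1*(-215) = √274 + 215 = 215 + √274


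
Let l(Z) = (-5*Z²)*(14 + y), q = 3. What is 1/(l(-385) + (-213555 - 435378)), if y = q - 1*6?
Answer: -1/8801308 ≈ -1.1362e-7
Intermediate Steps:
y = -3 (y = 3 - 1*6 = 3 - 6 = -3)
l(Z) = -55*Z² (l(Z) = (-5*Z²)*(14 - 3) = -5*Z²*11 = -55*Z²)
1/(l(-385) + (-213555 - 435378)) = 1/(-55*(-385)² + (-213555 - 435378)) = 1/(-55*148225 - 648933) = 1/(-8152375 - 648933) = 1/(-8801308) = -1/8801308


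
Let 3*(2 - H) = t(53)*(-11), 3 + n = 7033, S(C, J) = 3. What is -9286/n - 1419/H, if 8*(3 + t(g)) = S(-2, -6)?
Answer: 39619057/214415 ≈ 184.78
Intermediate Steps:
n = 7030 (n = -3 + 7033 = 7030)
t(g) = -21/8 (t(g) = -3 + (⅛)*3 = -3 + 3/8 = -21/8)
H = -61/8 (H = 2 - (-7)*(-11)/8 = 2 - ⅓*231/8 = 2 - 77/8 = -61/8 ≈ -7.6250)
-9286/n - 1419/H = -9286/7030 - 1419/(-61/8) = -9286*1/7030 - 1419*(-8/61) = -4643/3515 + 11352/61 = 39619057/214415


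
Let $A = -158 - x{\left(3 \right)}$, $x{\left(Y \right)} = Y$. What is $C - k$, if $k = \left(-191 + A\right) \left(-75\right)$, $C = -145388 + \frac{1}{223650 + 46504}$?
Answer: $- \frac{46409215351}{270154} \approx -1.7179 \cdot 10^{5}$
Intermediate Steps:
$A = -161$ ($A = -158 - 3 = -161$)
$C = - \frac{39277149751}{270154}$ ($C = -145388 + \frac{1}{270154} = - \frac{39277149751}{270154} \approx -1.4539 \cdot 10^{5}$)
$k = 26400$ ($k = \left(-191 - 161\right) \left(-75\right) = \left(-352\right) \left(-75\right) = 26400$)
$C - k = - \frac{39277149751}{270154} - 26400 = - \frac{46409215351}{270154}$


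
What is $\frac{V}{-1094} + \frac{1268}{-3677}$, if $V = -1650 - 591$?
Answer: $\frac{6852965}{4022638} \approx 1.7036$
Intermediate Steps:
$V = -2241$ ($V = -1650 - 591 = -2241$)
$\frac{V}{-1094} + \frac{1268}{-3677} = - \frac{2241}{-1094} + \frac{1268}{-3677} = \left(-2241\right) \left(- \frac{1}{1094}\right) + 1268 \left(- \frac{1}{3677}\right) = \frac{2241}{1094} - \frac{1268}{3677} = \frac{6852965}{4022638}$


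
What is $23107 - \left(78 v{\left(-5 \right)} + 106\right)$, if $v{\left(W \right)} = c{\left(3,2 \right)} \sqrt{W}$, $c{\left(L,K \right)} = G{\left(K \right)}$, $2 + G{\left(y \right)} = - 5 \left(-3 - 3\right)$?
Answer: $23001 - 2184 i \sqrt{5} \approx 23001.0 - 4883.6 i$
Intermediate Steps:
$G{\left(y \right)} = 28$ ($G{\left(y \right)} = -2 - 5 \left(-3 - 3\right) = -2 - -30 = -2 + 30 = 28$)
$c{\left(L,K \right)} = 28$
$v{\left(W \right)} = 28 \sqrt{W}$
$23107 - \left(78 v{\left(-5 \right)} + 106\right) = 23107 - \left(78 \cdot 28 \sqrt{-5} + 106\right) = 23107 - \left(78 \cdot 28 i \sqrt{5} + 106\right) = 23107 - \left(2184 i \sqrt{5} + 106\right) = 23107 - \left(106 + 2184 i \sqrt{5}\right) = 23001 - 2184 i \sqrt{5}$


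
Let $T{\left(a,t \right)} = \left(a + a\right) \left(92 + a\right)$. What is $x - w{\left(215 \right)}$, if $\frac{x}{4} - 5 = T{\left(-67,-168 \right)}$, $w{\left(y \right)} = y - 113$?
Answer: $-13482$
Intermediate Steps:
$w{\left(y \right)} = -113 + y$ ($w{\left(y \right)} = y - 113 = -113 + y$)
$T{\left(a,t \right)} = 2 a \left(92 + a\right)$
$x = -13380$ ($x = 20 + 4 \cdot 2 \left(-67\right) \left(92 - 67\right) = 20 + 4 \cdot 2 \left(-67\right) 25 = 20 + 4 \left(-3350\right) = 20 - 13400 = -13380$)
$x - w{\left(215 \right)} = -13380 - \left(-113 + 215\right) = -13380 - 102 = -13482$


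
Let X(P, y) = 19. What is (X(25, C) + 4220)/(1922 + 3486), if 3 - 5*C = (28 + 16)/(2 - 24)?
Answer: 4239/5408 ≈ 0.78384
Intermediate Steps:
C = 1 (C = ⅗ - (28 + 16)/(5*(2 - 24)) = ⅗ - 44/(5*(-22)) = ⅗ - 44*(-1)/(5*22) = ⅗ - ⅕*(-2) = ⅗ + ⅖ = 1)
(X(25, C) + 4220)/(1922 + 3486) = (19 + 4220)/(1922 + 3486) = 4239/5408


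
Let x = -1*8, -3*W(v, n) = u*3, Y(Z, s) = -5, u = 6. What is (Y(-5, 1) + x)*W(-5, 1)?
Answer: 78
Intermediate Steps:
W(v, n) = -6 (W(v, n) = -2*3 = -1/3*18 = -6)
x = -8
(Y(-5, 1) + x)*W(-5, 1) = (-5 - 8)*(-6) = -13*(-6) = 78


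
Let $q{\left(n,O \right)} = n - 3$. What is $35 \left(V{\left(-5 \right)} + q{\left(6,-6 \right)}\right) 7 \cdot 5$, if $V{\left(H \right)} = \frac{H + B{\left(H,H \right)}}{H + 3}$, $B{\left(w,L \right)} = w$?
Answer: $9800$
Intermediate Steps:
$q{\left(n,O \right)} = -3 + n$
$V{\left(H \right)} = \frac{2 H}{3 + H}$ ($V{\left(H \right)} = \frac{H + H}{H + 3} = \frac{2 H}{3 + H}$)
$35 \left(V{\left(-5 \right)} + q{\left(6,-6 \right)}\right) 7 \cdot 5 = 35 \left(2 \left(-5\right) \frac{1}{3 - 5} + \left(-3 + 6\right)\right) 7 \cdot 5 = 35 \left(2 \left(-5\right) \frac{1}{-2} + 3\right) 35 = 35 \left(2 \left(-5\right) \left(- \frac{1}{2}\right) + 3\right) 35 = 35 \left(5 + 3\right) 35 = 35 \cdot 8 \cdot 35 = 280 \cdot 35 = 9800$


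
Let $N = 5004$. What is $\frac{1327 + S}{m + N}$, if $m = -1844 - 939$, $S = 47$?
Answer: $\frac{1374}{2221} \approx 0.61864$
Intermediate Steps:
$m = -2783$ ($m = -1844 - 939 = -2783$)
$\frac{1327 + S}{m + N} = \frac{1327 + 47}{-2783 + 5004} = \frac{1374}{2221}$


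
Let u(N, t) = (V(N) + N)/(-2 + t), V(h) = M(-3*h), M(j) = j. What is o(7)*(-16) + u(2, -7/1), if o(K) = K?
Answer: -1004/9 ≈ -111.56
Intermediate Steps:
V(h) = -3*h
u(N, t) = -2*N/(-2 + t) (u(N, t) = (-3*N + N)/(-2 + t) = (-2*N)/(-2 + t) = -2*N/(-2 + t))
o(7)*(-16) + u(2, -7/1) = 7*(-16) - 2*2/(-2 - 7/1) = -112 - 2*2/(-2 - 7*1) = -112 - 2*2/(-2 - 7) = -112 - 2*2/(-9) = -112 - 2*2*(-⅑) = -112 + 4/9 = -1004/9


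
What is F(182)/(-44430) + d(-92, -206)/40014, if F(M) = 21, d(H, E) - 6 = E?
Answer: -1621049/296303670 ≈ -0.0054709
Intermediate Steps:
d(H, E) = 6 + E
F(182)/(-44430) + d(-92, -206)/40014 = 21/(-44430) + (6 - 206)/40014 = 21*(-1/44430) - 200*1/40014 = -7/14810 - 100/20007 = -1621049/296303670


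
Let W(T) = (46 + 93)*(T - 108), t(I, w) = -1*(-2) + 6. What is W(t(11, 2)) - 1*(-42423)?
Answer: 28523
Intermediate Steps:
t(I, w) = 8 (t(I, w) = 2 + 6 = 8)
W(T) = -15012 + 139*T (W(T) = 139*(-108 + T) = -15012 + 139*T)
W(t(11, 2)) - 1*(-42423) = (-15012 + 139*8) - 1*(-42423) = (-15012 + 1112) + 42423 = -13900 + 42423 = 28523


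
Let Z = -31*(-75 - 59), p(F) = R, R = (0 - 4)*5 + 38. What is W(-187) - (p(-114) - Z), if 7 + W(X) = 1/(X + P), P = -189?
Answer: 1552503/376 ≈ 4129.0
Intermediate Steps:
W(X) = -7 + 1/(-189 + X) (W(X) = -7 + 1/(X - 189) = -7 + 1/(-189 + X))
R = 18 (R = -4*5 + 38 = -20 + 38 = 18)
p(F) = 18
Z = 4154 (Z = -31*(-134) = 4154)
W(-187) - (p(-114) - Z) = (1324 - 7*(-187))/(-189 - 187) - (18 - 1*4154) = (1324 + 1309)/(-376) - (18 - 4154) = -1/376*2633 - 1*(-4136) = -2633/376 + 4136 = 1552503/376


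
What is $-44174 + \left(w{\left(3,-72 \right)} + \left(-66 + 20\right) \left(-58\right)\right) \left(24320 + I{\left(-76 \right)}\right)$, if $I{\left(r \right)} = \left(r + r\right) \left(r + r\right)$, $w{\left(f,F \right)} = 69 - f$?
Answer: $129613042$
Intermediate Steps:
$I{\left(r \right)} = 4 r^{2}$ ($I{\left(r \right)} = 2 r 2 r = 4 r^{2}$)
$-44174 + \left(w{\left(3,-72 \right)} + \left(-66 + 20\right) \left(-58\right)\right) \left(24320 + I{\left(-76 \right)}\right) = -44174 + \left(\left(69 - 3\right) + \left(-66 + 20\right) \left(-58\right)\right) \left(24320 + 4 \left(-76\right)^{2}\right) = -44174 + \left(\left(69 - 3\right) - -2668\right) \left(24320 + 4 \cdot 5776\right) = -44174 + \left(66 + 2668\right) \left(24320 + 23104\right) = -44174 + 2734 \cdot 47424 = -44174 + 129657216 = 129613042$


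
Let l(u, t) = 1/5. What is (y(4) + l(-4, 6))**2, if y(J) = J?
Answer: 441/25 ≈ 17.640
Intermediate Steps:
l(u, t) = 1/5
(y(4) + l(-4, 6))**2 = (4 + 1/5)**2 = (21/5)**2 = 441/25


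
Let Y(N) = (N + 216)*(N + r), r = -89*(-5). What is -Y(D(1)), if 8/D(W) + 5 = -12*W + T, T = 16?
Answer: -90896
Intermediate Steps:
D(W) = 8/(11 - 12*W) (D(W) = 8/(-5 + (-12*W + 16)) = 8/(-5 + (16 - 12*W)) = 8/(11 - 12*W))
r = 445
Y(N) = (216 + N)*(445 + N) (Y(N) = (N + 216)*(N + 445) = (216 + N)*(445 + N))
-Y(D(1)) = -(96120 + (-8/(-11 + 12*1))**2 + 661*(-8/(-11 + 12*1))) = -(96120 + (-8/(-11 + 12))**2 + 661*(-8/(-11 + 12))) = -(96120 + (-8/1)**2 + 661*(-8/1)) = -(96120 + (-8*1)**2 + 661*(-8*1)) = -(96120 + (-8)**2 + 661*(-8)) = -(96120 + 64 - 5288) = -1*90896 = -90896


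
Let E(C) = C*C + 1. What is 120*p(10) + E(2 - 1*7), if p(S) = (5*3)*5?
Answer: 9026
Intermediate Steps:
p(S) = 75 (p(S) = 15*5 = 75)
E(C) = 1 + C² (E(C) = C² + 1 = 1 + C²)
120*p(10) + E(2 - 1*7) = 120*75 + (1 + (2 - 1*7)²) = 9000 + (1 + (2 - 7)²) = 9000 + (1 + (-5)²) = 9000 + (1 + 25) = 9000 + 26 = 9026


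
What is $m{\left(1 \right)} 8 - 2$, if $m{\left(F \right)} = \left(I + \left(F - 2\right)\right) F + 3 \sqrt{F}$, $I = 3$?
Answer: $38$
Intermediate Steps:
$m{\left(F \right)} = 3 \sqrt{F} + F \left(1 + F\right)$ ($m{\left(F \right)} = \left(3 + \left(F - 2\right)\right) F + 3 \sqrt{F} = \left(3 + \left(-2 + F\right)\right) F + 3 \sqrt{F} = \left(1 + F\right) F + 3 \sqrt{F} = F \left(1 + F\right) + 3 \sqrt{F} = 3 \sqrt{F} + F \left(1 + F\right)$)
$m{\left(1 \right)} 8 - 2 = \left(1 + 1^{2} + 3 \sqrt{1}\right) 8 - 2 = \left(1 + 1 + 3 \cdot 1\right) 8 + \left(-7 + 5\right) = \left(1 + 1 + 3\right) 8 - 2 = 5 \cdot 8 - 2 = 40 - 2 = 38$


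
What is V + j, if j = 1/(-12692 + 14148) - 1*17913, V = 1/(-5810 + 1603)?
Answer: -15674877735/875056 ≈ -17913.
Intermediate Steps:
V = -1/4207 (V = 1/(-4207) = -1/4207 ≈ -0.00023770)
j = -26081327/1456 (j = 1/1456 - 17913 = -26081327/1456 ≈ -17913.)
V + j = -1/4207 - 26081327/1456 = -15674877735/875056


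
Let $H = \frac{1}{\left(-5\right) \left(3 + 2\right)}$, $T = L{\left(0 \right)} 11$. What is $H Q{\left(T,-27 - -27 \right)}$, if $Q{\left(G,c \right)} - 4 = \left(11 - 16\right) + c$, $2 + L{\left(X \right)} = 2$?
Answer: $\frac{1}{25} \approx 0.04$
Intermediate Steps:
$L{\left(X \right)} = 0$ ($L{\left(X \right)} = -2 + 2 = 0$)
$T = 0$ ($T = 0 \cdot 11 = 0$)
$Q{\left(G,c \right)} = -1 + c$ ($Q{\left(G,c \right)} = 4 + \left(\left(11 - 16\right) + c\right) = 4 + \left(-5 + c\right) = -1 + c$)
$H = - \frac{1}{25}$ ($H = \frac{1}{\left(-5\right) 5} = \frac{1}{-25} = - \frac{1}{25} \approx -0.04$)
$H Q{\left(T,-27 - -27 \right)} = - \frac{-1 - 0}{25} = - \frac{-1 + \left(-27 + 27\right)}{25} = - \frac{-1 + 0}{25} = \left(- \frac{1}{25}\right) \left(-1\right) = \frac{1}{25}$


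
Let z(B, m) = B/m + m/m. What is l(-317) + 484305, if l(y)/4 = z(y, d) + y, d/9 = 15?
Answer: 65209267/135 ≈ 4.8303e+5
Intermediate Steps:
d = 135 (d = 9*15 = 135)
z(B, m) = 1 + B/m (z(B, m) = B/m + 1 = 1 + B/m)
l(y) = 4 + 544*y/135 (l(y) = 4*((y + 135)/135 + y) = 4*((135 + y)/135 + y) = 4*((1 + y/135) + y) = 4*(1 + 136*y/135) = 4 + 544*y/135)
l(-317) + 484305 = (4 + (544/135)*(-317)) + 484305 = (4 - 172448/135) + 484305 = -171908/135 + 484305 = 65209267/135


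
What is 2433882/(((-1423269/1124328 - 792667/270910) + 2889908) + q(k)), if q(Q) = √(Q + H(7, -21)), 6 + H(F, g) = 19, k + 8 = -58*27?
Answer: 18126607487650570439339515033776240/21522880738516325546655266142204041 - 6272391294264617734051804800*I*√1561/21522880738516325546655266142204041 ≈ 0.8422 - 1.1514e-5*I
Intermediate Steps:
k = -1574 (k = -8 - 58*27 = -8 - 1566 = -1574)
H(F, g) = 13 (H(F, g) = -6 + 19 = 13)
q(Q) = √(13 + Q) (q(Q) = √(Q + 13) = √(13 + Q))
2433882/(((-1423269/1124328 - 792667/270910) + 2889908) + q(k)) = 2433882/(((-1423269/1124328 - 792667/270910) + 2889908) + √(13 - 1574)) = 2433882/(((-1423269*1/1124328 - 792667*1/270910) + 2889908) + √(-1561)) = 2433882/(((-474423/374776 - 792667/270910) + 2889908) + I*√1561) = 2433882/((-212799251261/50765283080 + 2889908) + I*√1561) = 2433882/(146706784895905379/50765283080 + I*√1561)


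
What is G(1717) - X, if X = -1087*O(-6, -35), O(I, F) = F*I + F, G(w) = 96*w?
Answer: 355057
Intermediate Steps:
O(I, F) = F + F*I
X = -190225 (X = -(-38045)*(1 - 6) = -(-38045)*(-5) = -1087*175 = -190225)
G(1717) - X = 96*1717 - 1*(-190225) = 164832 + 190225 = 355057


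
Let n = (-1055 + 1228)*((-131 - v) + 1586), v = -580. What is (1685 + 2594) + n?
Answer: 356334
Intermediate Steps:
n = 352055 (n = (-1055 + 1228)*((-131 - 1*(-580)) + 1586) = 173*((-131 + 580) + 1586) = 173*(449 + 1586) = 173*2035 = 352055)
(1685 + 2594) + n = (1685 + 2594) + 352055 = 4279 + 352055 = 356334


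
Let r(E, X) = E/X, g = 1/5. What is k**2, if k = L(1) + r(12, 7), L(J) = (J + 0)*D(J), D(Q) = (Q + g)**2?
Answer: 304704/30625 ≈ 9.9495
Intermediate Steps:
g = 1/5 ≈ 0.20000
D(Q) = (1/5 + Q)**2 (D(Q) = (Q + 1/5)**2 = (1/5 + Q)**2)
L(J) = J*(1 + 5*J)**2/25 (L(J) = (J + 0)*((1 + 5*J)**2/25) = J*((1 + 5*J)**2/25) = J*(1 + 5*J)**2/25)
k = 552/175 (k = (1/25)*1*(1 + 5*1)**2 + 12/7 = (1/25)*1*(1 + 5)**2 + 12*(1/7) = (1/25)*1*6**2 + 12/7 = (1/25)*1*36 + 12/7 = 36/25 + 12/7 = 552/175 ≈ 3.1543)
k**2 = (552/175)**2 = 304704/30625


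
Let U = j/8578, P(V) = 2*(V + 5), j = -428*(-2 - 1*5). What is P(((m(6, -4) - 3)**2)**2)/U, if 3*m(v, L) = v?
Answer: 25734/749 ≈ 34.358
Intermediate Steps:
m(v, L) = v/3
j = 2996 (j = -428*(-2 - 5) = -428*(-7) = 2996)
P(V) = 10 + 2*V (P(V) = 2*(5 + V) = 10 + 2*V)
U = 1498/4289 (U = 2996/8578 = 2996*(1/8578) = 1498/4289 ≈ 0.34927)
P(((m(6, -4) - 3)**2)**2)/U = (10 + 2*(((1/3)*6 - 3)**2)**2)/(1498/4289) = (10 + 2*((2 - 3)**2)**2)*(4289/1498) = (10 + 2*((-1)**2)**2)*(4289/1498) = (10 + 2*1**2)*(4289/1498) = (10 + 2*1)*(4289/1498) = (10 + 2)*(4289/1498) = 12*(4289/1498) = 25734/749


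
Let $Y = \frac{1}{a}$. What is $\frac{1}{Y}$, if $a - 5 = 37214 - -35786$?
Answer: $73005$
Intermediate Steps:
$a = 73005$ ($a = 5 + \left(37214 - -35786\right) = 5 + \left(37214 + 35786\right) = 5 + 73000 = 73005$)
$Y = \frac{1}{73005} \approx 1.3698 \cdot 10^{-5}$
$\frac{1}{Y} = \frac{1}{\frac{1}{73005}} = 73005$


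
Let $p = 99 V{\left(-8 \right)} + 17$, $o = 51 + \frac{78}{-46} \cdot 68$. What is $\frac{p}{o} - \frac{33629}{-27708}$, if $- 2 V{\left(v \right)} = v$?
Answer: $- \frac{23717889}{4553348} \approx -5.2089$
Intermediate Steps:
$V{\left(v \right)} = - \frac{v}{2}$
$o = - \frac{1479}{23}$ ($o = 51 + 78 \left(- \frac{1}{46}\right) 68 = 51 - \frac{2652}{23} = - \frac{1479}{23} \approx -64.304$)
$p = 413$ ($p = 99 \left(\left(- \frac{1}{2}\right) \left(-8\right)\right) + 17 = 99 \cdot 4 + 17 = 396 + 17 = 413$)
$\frac{p}{o} - \frac{33629}{-27708} = \frac{413}{- \frac{1479}{23}} - \frac{33629}{-27708} = 413 \left(- \frac{23}{1479}\right) - - \frac{33629}{27708} = - \frac{9499}{1479} + \frac{33629}{27708} = - \frac{23717889}{4553348}$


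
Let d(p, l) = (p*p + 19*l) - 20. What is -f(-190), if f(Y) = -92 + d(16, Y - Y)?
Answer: -144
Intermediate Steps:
d(p, l) = -20 + p**2 + 19*l (d(p, l) = (p**2 + 19*l) - 20 = -20 + p**2 + 19*l)
f(Y) = 144 (f(Y) = -92 + (-20 + 16**2 + 19*(Y - Y)) = -92 + (-20 + 256 + 19*0) = -92 + (-20 + 256 + 0) = -92 + 236 = 144)
-f(-190) = -1*144 = -144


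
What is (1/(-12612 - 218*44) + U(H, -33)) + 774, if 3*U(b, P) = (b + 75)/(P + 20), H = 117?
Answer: 17076583/22204 ≈ 769.08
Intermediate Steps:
U(b, P) = (75 + b)/(3*(20 + P)) (U(b, P) = ((b + 75)/(P + 20))/3 = ((75 + b)/(20 + P))/3 = (75 + b)/(3*(20 + P)))
(1/(-12612 - 218*44) + U(H, -33)) + 774 = (1/(-12612 - 218*44) + (75 + 117)/(3*(20 - 33))) + 774 = (1/(-12612 - 9592) + (1/3)*192/(-13)) + 774 = (1/(-22204) + (1/3)*(-1/13)*192) + 774 = (-1/22204 - 64/13) + 774 = -109313/22204 + 774 = 17076583/22204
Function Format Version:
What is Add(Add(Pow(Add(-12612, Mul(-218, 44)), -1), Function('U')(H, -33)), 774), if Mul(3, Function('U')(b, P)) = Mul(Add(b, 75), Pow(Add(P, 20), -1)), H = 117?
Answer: Rational(17076583, 22204) ≈ 769.08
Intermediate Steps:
Function('U')(b, P) = Mul(Rational(1, 3), Pow(Add(20, P), -1), Add(75, b)) (Function('U')(b, P) = Mul(Rational(1, 3), Mul(Add(b, 75), Pow(Add(P, 20), -1))) = Mul(Rational(1, 3), Mul(Add(75, b), Pow(Add(20, P), -1))) = Mul(Rational(1, 3), Mul(Pow(Add(20, P), -1), Add(75, b))) = Mul(Rational(1, 3), Pow(Add(20, P), -1), Add(75, b)))
Add(Add(Pow(Add(-12612, Mul(-218, 44)), -1), Function('U')(H, -33)), 774) = Add(Add(Pow(Add(-12612, Mul(-218, 44)), -1), Mul(Rational(1, 3), Pow(Add(20, -33), -1), Add(75, 117))), 774) = Add(Add(Pow(Add(-12612, -9592), -1), Mul(Rational(1, 3), Pow(-13, -1), 192)), 774) = Add(Add(Pow(-22204, -1), Mul(Rational(1, 3), Rational(-1, 13), 192)), 774) = Add(Add(Rational(-1, 22204), Rational(-64, 13)), 774) = Add(Rational(-109313, 22204), 774) = Rational(17076583, 22204)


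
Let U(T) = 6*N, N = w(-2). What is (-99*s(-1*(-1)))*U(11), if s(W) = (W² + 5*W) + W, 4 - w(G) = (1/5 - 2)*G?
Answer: -8316/5 ≈ -1663.2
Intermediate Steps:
w(G) = 4 + 9*G/5 (w(G) = 4 - (1/5 - 2)*G = 4 - (⅕ - 2)*G = 4 - (-9)*G/5 = 4 + 9*G/5)
N = ⅖ (N = 4 + (9/5)*(-2) = 4 - 18/5 = ⅖ ≈ 0.40000)
U(T) = 12/5 (U(T) = 6*(⅖) = 12/5)
s(W) = W² + 6*W
(-99*s(-1*(-1)))*U(11) = -99*(-1*(-1))*(6 - 1*(-1))*(12/5) = -99*(6 + 1)*(12/5) = -99*7*(12/5) = -693*12/5 = -8316/5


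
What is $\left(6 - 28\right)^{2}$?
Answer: $484$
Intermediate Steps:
$\left(6 - 28\right)^{2} = \left(-22\right)^{2} = 484$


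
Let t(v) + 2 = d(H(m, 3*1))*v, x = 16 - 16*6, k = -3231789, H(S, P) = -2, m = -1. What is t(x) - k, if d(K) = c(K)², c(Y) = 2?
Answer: 3231467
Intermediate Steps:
d(K) = 4 (d(K) = 2² = 4)
x = -80 (x = 16 - 96 = -80)
t(v) = -2 + 4*v
t(x) - k = (-2 + 4*(-80)) - 1*(-3231789) = (-2 - 320) + 3231789 = -322 + 3231789 = 3231467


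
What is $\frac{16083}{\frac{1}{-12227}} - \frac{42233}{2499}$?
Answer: $- \frac{491420497892}{2499} \approx -1.9665 \cdot 10^{8}$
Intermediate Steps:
$\frac{16083}{\frac{1}{-12227}} - \frac{42233}{2499} = \frac{16083}{- \frac{1}{12227}} - \frac{42233}{2499} = 16083 \left(-12227\right) - \frac{42233}{2499} = -196646841 - \frac{42233}{2499} = - \frac{491420497892}{2499}$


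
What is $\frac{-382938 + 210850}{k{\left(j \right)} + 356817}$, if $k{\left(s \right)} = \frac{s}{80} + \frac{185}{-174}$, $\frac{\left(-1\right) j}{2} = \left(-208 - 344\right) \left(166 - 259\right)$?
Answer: $- \frac{149716560}{309313307} \approx -0.48403$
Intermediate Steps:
$j = -102672$ ($j = - 2 \left(-208 - 344\right) \left(166 - 259\right) = - 2 \left(\left(-552\right) \left(-93\right)\right) = \left(-2\right) 51336 = -102672$)
$k{\left(s \right)} = - \frac{185}{174} + \frac{s}{80}$ ($k{\left(s \right)} = s \frac{1}{80} + 185 \left(- \frac{1}{174}\right) = \frac{s}{80} - \frac{185}{174} = - \frac{185}{174} + \frac{s}{80}$)
$\frac{-382938 + 210850}{k{\left(j \right)} + 356817} = \frac{-382938 + 210850}{\left(- \frac{185}{174} + \frac{1}{80} \left(-102672\right)\right) + 356817} = - \frac{172088}{\left(- \frac{185}{174} - \frac{6417}{5}\right) + 356817} = - \frac{172088}{- \frac{1117483}{870} + 356817} = - \frac{172088}{\frac{309313307}{870}} = \left(-172088\right) \frac{870}{309313307} = - \frac{149716560}{309313307}$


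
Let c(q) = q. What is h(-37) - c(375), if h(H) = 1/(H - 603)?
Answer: -240001/640 ≈ -375.00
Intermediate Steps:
h(H) = 1/(-603 + H)
h(-37) - c(375) = 1/(-603 - 37) - 1*375 = 1/(-640) - 375 = -1/640 - 375 = -240001/640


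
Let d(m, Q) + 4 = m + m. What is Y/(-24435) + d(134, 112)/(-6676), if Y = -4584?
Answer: 2012662/13594005 ≈ 0.14806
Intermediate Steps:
d(m, Q) = -4 + 2*m (d(m, Q) = -4 + (m + m) = -4 + 2*m)
Y/(-24435) + d(134, 112)/(-6676) = -4584/(-24435) + (-4 + 2*134)/(-6676) = -4584*(-1/24435) + (-4 + 268)*(-1/6676) = 1528/8145 + 264*(-1/6676) = 1528/8145 - 66/1669 = 2012662/13594005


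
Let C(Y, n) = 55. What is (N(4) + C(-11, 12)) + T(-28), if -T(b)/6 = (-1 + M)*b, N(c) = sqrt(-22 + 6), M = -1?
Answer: -281 + 4*I ≈ -281.0 + 4.0*I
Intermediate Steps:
N(c) = 4*I (N(c) = sqrt(-16) = 4*I)
T(b) = 12*b (T(b) = -6*(-1 - 1)*b = -(-12)*b = 12*b)
(N(4) + C(-11, 12)) + T(-28) = (4*I + 55) + 12*(-28) = (55 + 4*I) - 336 = -281 + 4*I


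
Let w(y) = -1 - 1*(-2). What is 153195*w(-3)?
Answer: 153195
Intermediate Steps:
w(y) = 1 (w(y) = -1 + 2 = 1)
153195*w(-3) = 153195*1 = 153195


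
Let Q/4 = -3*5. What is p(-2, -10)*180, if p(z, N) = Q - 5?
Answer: -11700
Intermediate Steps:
Q = -60 (Q = 4*(-3*5) = 4*(-15) = -60)
p(z, N) = -65 (p(z, N) = -60 - 5 = -65)
p(-2, -10)*180 = -65*180 = -11700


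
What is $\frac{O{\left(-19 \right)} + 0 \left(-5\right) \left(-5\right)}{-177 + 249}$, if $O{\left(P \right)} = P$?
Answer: $- \frac{19}{72} \approx -0.26389$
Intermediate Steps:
$\frac{O{\left(-19 \right)} + 0 \left(-5\right) \left(-5\right)}{-177 + 249} = \frac{-19 + 0 \left(-5\right) \left(-5\right)}{-177 + 249} = \frac{-19 + 0 \left(-5\right)}{72} = \left(-19 + 0\right) \frac{1}{72} = \left(-19\right) \frac{1}{72} = - \frac{19}{72}$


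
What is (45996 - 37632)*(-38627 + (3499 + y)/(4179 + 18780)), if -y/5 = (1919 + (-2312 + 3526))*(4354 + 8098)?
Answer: -1005440504904/2551 ≈ -3.9414e+8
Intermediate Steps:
y = -195060580 (y = -5*(1919 + (-2312 + 3526))*(4354 + 8098) = -5*(1919 + 1214)*12452 = -15665*12452 = -5*39012116 = -195060580)
(45996 - 37632)*(-38627 + (3499 + y)/(4179 + 18780)) = (45996 - 37632)*(-38627 + (3499 - 195060580)/(4179 + 18780)) = 8364*(-38627 - 195057081/22959) = 8364*(-38627 - 195057081*1/22959) = 8364*(-38627 - 21673009/2551) = 8364*(-120210486/2551) = -1005440504904/2551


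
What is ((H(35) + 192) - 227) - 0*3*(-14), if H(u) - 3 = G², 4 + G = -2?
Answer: 4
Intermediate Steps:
G = -6 (G = -4 - 2 = -6)
H(u) = 39 (H(u) = 3 + (-6)² = 3 + 36 = 39)
((H(35) + 192) - 227) - 0*3*(-14) = ((39 + 192) - 227) - 0*3*(-14) = (231 - 227) - 0*(-14) = 4 - 1*0 = 4 + 0 = 4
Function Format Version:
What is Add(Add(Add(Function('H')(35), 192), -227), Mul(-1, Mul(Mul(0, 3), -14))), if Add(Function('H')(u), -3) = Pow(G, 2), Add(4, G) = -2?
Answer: 4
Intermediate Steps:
G = -6 (G = Add(-4, -2) = -6)
Function('H')(u) = 39 (Function('H')(u) = Add(3, Pow(-6, 2)) = Add(3, 36) = 39)
Add(Add(Add(Function('H')(35), 192), -227), Mul(-1, Mul(Mul(0, 3), -14))) = Add(Add(Add(39, 192), -227), Mul(-1, Mul(Mul(0, 3), -14))) = Add(Add(231, -227), Mul(-1, Mul(0, -14))) = Add(4, Mul(-1, 0)) = Add(4, 0) = 4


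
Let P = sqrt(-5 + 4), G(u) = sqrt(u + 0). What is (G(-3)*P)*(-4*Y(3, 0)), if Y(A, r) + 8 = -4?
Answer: -48*sqrt(3) ≈ -83.138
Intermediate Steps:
Y(A, r) = -12 (Y(A, r) = -8 - 4 = -12)
G(u) = sqrt(u)
P = I (P = sqrt(-1) = I ≈ 1.0*I)
(G(-3)*P)*(-4*Y(3, 0)) = (sqrt(-3)*I)*(-4*(-12)) = ((I*sqrt(3))*I)*48 = -sqrt(3)*48 = -48*sqrt(3)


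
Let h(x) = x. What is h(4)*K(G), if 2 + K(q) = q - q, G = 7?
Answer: -8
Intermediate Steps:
K(q) = -2 (K(q) = -2 + (q - q) = -2 + 0 = -2)
h(4)*K(G) = 4*(-2) = -8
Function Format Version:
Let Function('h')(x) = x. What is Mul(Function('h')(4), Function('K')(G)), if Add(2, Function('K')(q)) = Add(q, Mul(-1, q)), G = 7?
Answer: -8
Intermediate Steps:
Function('K')(q) = -2 (Function('K')(q) = Add(-2, Add(q, Mul(-1, q))) = Add(-2, 0) = -2)
Mul(Function('h')(4), Function('K')(G)) = Mul(4, -2) = -8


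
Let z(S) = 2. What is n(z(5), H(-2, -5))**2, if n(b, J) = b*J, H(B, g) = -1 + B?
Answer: 36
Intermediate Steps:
n(b, J) = J*b
n(z(5), H(-2, -5))**2 = ((-1 - 2)*2)**2 = (-3*2)**2 = (-6)**2 = 36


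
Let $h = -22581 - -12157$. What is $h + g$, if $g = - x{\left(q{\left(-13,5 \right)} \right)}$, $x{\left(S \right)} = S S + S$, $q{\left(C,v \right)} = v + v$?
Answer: $-10534$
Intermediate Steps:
$q{\left(C,v \right)} = 2 v$
$h = -10424$ ($h = -22581 + 12157 = -10424$)
$x{\left(S \right)} = S + S^{2}$ ($x{\left(S \right)} = S^{2} + S = S + S^{2}$)
$g = -110$ ($g = - 2 \cdot 5 \left(1 + 2 \cdot 5\right) = - 10 \left(1 + 10\right) = - 10 \cdot 11 = \left(-1\right) 110 = -110$)
$h + g = -10424 - 110 = -10534$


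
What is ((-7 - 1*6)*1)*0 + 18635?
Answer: 18635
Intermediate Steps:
((-7 - 1*6)*1)*0 + 18635 = ((-7 - 6)*1)*0 + 18635 = -13*1*0 + 18635 = -13*0 + 18635 = 0 + 18635 = 18635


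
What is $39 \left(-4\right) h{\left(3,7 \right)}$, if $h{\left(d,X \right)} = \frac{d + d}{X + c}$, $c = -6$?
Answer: $-936$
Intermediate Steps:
$h{\left(d,X \right)} = \frac{2 d}{-6 + X}$ ($h{\left(d,X \right)} = \frac{d + d}{X - 6} = \frac{2 d}{-6 + X}$)
$39 \left(-4\right) h{\left(3,7 \right)} = 39 \left(-4\right) 2 \cdot 3 \frac{1}{-6 + 7} = - 156 \cdot 2 \cdot 3 \cdot 1^{-1} = - 156 \cdot 2 \cdot 3 \cdot 1 = \left(-156\right) 6 = -936$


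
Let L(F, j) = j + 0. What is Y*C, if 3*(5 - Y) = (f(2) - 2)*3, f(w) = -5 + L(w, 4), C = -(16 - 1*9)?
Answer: -56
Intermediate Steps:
C = -7 (C = -(16 - 9) = -1*7 = -7)
L(F, j) = j
f(w) = -1 (f(w) = -5 + 4 = -1)
Y = 8 (Y = 5 - (-1 - 2)*3/3 = 5 - (-1)*3 = 5 - ⅓*(-9) = 5 + 3 = 8)
Y*C = 8*(-7) = -56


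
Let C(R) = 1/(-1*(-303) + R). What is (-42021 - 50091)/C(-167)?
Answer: -12527232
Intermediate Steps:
C(R) = 1/(303 + R)
(-42021 - 50091)/C(-167) = (-42021 - 50091)/(1/(303 - 167)) = -92112/(1/136) = -92112/1/136 = -92112*136 = -12527232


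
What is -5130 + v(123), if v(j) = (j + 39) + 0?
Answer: -4968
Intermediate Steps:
v(j) = 39 + j (v(j) = (39 + j) + 0 = 39 + j)
-5130 + v(123) = -5130 + (39 + 123) = -5130 + 162 = -4968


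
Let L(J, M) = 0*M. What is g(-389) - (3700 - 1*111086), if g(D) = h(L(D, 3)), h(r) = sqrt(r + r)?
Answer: 107386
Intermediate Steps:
L(J, M) = 0
h(r) = sqrt(2)*sqrt(r) (h(r) = sqrt(2*r) = sqrt(2)*sqrt(r))
g(D) = 0 (g(D) = sqrt(2)*sqrt(0) = sqrt(2)*0 = 0)
g(-389) - (3700 - 1*111086) = 0 - (3700 - 1*111086) = 0 - (3700 - 111086) = 0 - 1*(-107386) = 0 + 107386 = 107386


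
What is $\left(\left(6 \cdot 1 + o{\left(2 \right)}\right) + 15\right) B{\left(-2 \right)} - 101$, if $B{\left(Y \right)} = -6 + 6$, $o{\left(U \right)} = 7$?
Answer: $-101$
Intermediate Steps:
$B{\left(Y \right)} = 0$
$\left(\left(6 \cdot 1 + o{\left(2 \right)}\right) + 15\right) B{\left(-2 \right)} - 101 = \left(\left(6 \cdot 1 + 7\right) + 15\right) 0 - 101 = \left(\left(6 + 7\right) + 15\right) 0 - 101 = \left(13 + 15\right) 0 - 101 = 28 \cdot 0 - 101 = 0 - 101 = -101$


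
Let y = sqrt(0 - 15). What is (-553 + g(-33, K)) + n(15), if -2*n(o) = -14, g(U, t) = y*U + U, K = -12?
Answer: -579 - 33*I*sqrt(15) ≈ -579.0 - 127.81*I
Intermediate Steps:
y = I*sqrt(15) (y = sqrt(-15) = I*sqrt(15) ≈ 3.873*I)
g(U, t) = U + I*U*sqrt(15) (g(U, t) = (I*sqrt(15))*U + U = I*U*sqrt(15) + U = U + I*U*sqrt(15))
n(o) = 7 (n(o) = -1/2*(-14) = 7)
(-553 + g(-33, K)) + n(15) = (-553 - 33*(1 + I*sqrt(15))) + 7 = (-553 + (-33 - 33*I*sqrt(15))) + 7 = (-586 - 33*I*sqrt(15)) + 7 = -579 - 33*I*sqrt(15)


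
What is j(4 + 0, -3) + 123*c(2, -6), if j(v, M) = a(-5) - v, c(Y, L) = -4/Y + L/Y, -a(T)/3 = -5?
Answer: -604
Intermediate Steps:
a(T) = 15 (a(T) = -3*(-5) = 15)
j(v, M) = 15 - v
j(4 + 0, -3) + 123*c(2, -6) = (15 - (4 + 0)) + 123*((-4 - 6)/2) = (15 - 1*4) + 123*((1/2)*(-10)) = (15 - 4) + 123*(-5) = 11 - 615 = -604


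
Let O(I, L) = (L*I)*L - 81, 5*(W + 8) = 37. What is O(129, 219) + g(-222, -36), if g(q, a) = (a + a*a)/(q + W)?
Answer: 327904764/53 ≈ 6.1869e+6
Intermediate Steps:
W = -3/5 (W = -8 + (1/5)*37 = -8 + 37/5 = -3/5 ≈ -0.60000)
O(I, L) = -81 + I*L**2 (O(I, L) = (I*L)*L - 81 = I*L**2 - 81 = -81 + I*L**2)
g(q, a) = (a + a**2)/(-3/5 + q) (g(q, a) = (a + a*a)/(q - 3/5) = (a + a**2)/(-3/5 + q))
O(129, 219) + g(-222, -36) = (-81 + 129*219**2) + 5*(-36)*(1 - 36)/(-3 + 5*(-222)) = (-81 + 129*47961) + 5*(-36)*(-35)/(-3 - 1110) = (-81 + 6186969) + 5*(-36)*(-35)/(-1113) = 6186888 + 5*(-36)*(-1/1113)*(-35) = 6186888 - 300/53 = 327904764/53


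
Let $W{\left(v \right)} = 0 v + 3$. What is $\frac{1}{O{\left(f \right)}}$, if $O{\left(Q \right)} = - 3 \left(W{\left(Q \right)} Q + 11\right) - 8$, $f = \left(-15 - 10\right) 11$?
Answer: $\frac{1}{2434} \approx 0.00041085$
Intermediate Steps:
$W{\left(v \right)} = 3$ ($W{\left(v \right)} = 0 + 3 = 3$)
$f = -275$ ($f = \left(-25\right) 11 = -275$)
$O{\left(Q \right)} = -41 - 9 Q$ ($O{\left(Q \right)} = - 3 \left(3 Q + 11\right) - 8 = - 3 \left(11 + 3 Q\right) - 8 = \left(-33 - 9 Q\right) - 8 = -41 - 9 Q$)
$\frac{1}{O{\left(f \right)}} = \frac{1}{-41 - -2475} = \frac{1}{-41 + 2475} = \frac{1}{2434}$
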